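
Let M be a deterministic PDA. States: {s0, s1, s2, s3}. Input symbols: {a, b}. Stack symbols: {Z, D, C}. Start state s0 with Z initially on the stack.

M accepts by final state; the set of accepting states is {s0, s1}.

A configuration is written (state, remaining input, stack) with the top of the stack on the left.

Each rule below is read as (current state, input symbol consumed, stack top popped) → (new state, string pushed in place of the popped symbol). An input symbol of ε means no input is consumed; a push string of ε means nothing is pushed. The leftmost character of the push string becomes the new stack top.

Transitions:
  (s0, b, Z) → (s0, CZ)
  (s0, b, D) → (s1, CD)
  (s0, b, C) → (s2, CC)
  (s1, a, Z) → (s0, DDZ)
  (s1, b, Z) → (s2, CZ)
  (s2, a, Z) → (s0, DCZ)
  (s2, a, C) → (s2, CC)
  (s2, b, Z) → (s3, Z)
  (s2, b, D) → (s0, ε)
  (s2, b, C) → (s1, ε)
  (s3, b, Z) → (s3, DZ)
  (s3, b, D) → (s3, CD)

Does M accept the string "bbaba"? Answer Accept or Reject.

(s0, bbaba, Z)
  read b, top Z: go to s0, push CZ → (s0, baba, CZ)
  read b, top C: go to s2, push CC → (s2, aba, CCZ)
  read a, top C: go to s2, push CC → (s2, ba, CCCZ)
  read b, top C: go to s1, push ε → (s1, a, CCZ)
No transition applies at (s1, a, CCZ); input not fully consumed.

Reject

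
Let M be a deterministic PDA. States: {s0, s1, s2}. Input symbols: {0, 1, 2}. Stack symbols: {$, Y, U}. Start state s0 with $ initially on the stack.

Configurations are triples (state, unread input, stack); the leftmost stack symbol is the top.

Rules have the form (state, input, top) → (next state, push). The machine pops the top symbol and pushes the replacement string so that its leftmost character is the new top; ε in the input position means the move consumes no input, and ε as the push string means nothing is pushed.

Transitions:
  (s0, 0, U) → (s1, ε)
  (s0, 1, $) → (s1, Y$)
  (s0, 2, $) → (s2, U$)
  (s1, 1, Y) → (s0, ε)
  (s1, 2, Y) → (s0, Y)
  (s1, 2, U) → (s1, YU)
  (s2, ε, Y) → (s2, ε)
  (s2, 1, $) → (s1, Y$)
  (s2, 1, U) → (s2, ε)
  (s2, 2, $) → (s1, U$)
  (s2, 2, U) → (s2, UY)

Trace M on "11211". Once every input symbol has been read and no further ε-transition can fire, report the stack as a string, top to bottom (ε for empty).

(s0, 11211, $) ⊢ (s1, 1211, Y$) ⊢ (s0, 211, $) ⊢ (s2, 11, U$) ⊢ (s2, 1, $) ⊢ (s1, ε, Y$)
All input consumed in state s1 with stack Y$.

Y$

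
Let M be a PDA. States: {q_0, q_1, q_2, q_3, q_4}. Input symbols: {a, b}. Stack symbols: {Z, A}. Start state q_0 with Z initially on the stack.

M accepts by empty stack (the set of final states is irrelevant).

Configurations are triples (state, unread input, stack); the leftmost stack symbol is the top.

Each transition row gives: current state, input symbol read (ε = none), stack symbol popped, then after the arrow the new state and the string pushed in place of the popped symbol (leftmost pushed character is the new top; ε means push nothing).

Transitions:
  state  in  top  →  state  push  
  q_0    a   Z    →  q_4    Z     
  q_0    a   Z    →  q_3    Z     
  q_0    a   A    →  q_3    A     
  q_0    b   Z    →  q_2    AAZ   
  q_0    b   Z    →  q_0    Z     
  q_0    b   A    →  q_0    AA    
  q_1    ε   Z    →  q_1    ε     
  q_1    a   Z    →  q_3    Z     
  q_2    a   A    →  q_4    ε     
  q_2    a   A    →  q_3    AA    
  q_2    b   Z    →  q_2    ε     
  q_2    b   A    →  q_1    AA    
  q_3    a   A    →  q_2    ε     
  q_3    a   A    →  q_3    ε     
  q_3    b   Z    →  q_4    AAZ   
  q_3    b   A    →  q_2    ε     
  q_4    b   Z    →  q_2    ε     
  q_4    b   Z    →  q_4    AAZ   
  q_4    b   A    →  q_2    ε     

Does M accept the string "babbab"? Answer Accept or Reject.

Accept

One accepting computation: (q_0, babbab, Z) ⊢ (q_0, abbab, Z) ⊢ (q_4, bbab, Z) ⊢ (q_4, bab, AAZ) ⊢ (q_2, ab, AZ) ⊢ (q_4, b, Z) ⊢ (q_2, ε, ε)
All input consumed and the stack is empty.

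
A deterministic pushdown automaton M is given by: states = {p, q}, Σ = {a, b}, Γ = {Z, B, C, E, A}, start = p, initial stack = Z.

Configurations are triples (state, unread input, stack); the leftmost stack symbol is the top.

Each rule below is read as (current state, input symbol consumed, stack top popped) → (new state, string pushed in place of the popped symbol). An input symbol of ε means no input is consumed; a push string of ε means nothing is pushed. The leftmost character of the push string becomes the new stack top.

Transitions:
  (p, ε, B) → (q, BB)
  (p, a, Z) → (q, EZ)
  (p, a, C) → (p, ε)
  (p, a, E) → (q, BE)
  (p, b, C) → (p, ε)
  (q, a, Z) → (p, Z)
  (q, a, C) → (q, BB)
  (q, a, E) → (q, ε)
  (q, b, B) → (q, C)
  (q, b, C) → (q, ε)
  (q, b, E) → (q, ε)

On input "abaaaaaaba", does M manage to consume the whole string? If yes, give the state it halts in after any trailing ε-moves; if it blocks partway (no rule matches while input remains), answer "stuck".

(p, abaaaaaaba, Z)
  read a, top Z: go to q, push EZ → (q, baaaaaaba, EZ)
  read b, top E: go to q, push ε → (q, aaaaaaba, Z)
  read a, top Z: go to p, push Z → (p, aaaaaba, Z)
  read a, top Z: go to q, push EZ → (q, aaaaba, EZ)
  read a, top E: go to q, push ε → (q, aaaba, Z)
  read a, top Z: go to p, push Z → (p, aaba, Z)
  read a, top Z: go to q, push EZ → (q, aba, EZ)
  read a, top E: go to q, push ε → (q, ba, Z)
No transition for (q, b, top Z); M blocks with input ba remaining.

stuck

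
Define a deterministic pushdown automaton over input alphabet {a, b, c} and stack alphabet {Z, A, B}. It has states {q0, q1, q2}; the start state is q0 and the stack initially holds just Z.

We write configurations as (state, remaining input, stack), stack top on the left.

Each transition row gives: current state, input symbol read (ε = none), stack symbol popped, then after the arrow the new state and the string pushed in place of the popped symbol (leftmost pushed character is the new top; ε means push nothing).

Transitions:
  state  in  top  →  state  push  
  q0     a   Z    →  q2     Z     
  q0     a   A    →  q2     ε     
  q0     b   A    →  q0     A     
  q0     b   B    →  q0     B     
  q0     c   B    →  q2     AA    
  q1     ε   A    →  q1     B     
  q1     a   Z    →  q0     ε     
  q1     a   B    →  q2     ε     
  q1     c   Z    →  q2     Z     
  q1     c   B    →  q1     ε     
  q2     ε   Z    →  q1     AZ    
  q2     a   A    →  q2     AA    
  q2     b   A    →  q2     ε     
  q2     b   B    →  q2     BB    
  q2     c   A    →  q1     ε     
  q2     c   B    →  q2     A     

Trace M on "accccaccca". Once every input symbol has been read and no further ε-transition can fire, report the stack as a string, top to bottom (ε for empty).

ε

(q0, accccaccca, Z) ⊢ (q2, ccccaccca, Z) ⊢ (q1, ccccaccca, AZ) ⊢ (q1, ccccaccca, BZ) ⊢ (q1, cccaccca, Z) ⊢ (q2, ccaccca, Z) ⊢ (q1, ccaccca, AZ) ⊢ (q1, ccaccca, BZ) ⊢ (q1, caccca, Z) ⊢ (q2, accca, Z) ⊢ (q1, accca, AZ) ⊢ (q1, accca, BZ) ⊢ (q2, ccca, Z) ⊢ (q1, ccca, AZ) ⊢ (q1, ccca, BZ) ⊢ (q1, cca, Z) ⊢ (q2, ca, Z) ⊢ (q1, ca, AZ) ⊢ (q1, ca, BZ) ⊢ (q1, a, Z) ⊢ (q0, ε, ε)
All input consumed in state q0 with stack ε.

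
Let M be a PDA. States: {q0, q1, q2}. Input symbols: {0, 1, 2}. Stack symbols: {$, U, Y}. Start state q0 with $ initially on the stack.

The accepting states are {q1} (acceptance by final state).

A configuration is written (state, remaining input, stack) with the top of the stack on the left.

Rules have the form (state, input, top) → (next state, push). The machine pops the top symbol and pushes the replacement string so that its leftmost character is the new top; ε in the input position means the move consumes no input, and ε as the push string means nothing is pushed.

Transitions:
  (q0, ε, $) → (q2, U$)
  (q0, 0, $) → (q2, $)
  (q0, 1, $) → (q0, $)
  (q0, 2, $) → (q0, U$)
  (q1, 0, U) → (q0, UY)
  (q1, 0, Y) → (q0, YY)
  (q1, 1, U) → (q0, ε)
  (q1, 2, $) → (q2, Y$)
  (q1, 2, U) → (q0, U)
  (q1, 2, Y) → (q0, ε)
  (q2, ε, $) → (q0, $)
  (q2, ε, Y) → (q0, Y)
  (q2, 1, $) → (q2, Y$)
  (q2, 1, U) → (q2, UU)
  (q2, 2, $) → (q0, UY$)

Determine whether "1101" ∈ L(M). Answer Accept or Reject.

Reject

No computation consumes all input and reaches a final state.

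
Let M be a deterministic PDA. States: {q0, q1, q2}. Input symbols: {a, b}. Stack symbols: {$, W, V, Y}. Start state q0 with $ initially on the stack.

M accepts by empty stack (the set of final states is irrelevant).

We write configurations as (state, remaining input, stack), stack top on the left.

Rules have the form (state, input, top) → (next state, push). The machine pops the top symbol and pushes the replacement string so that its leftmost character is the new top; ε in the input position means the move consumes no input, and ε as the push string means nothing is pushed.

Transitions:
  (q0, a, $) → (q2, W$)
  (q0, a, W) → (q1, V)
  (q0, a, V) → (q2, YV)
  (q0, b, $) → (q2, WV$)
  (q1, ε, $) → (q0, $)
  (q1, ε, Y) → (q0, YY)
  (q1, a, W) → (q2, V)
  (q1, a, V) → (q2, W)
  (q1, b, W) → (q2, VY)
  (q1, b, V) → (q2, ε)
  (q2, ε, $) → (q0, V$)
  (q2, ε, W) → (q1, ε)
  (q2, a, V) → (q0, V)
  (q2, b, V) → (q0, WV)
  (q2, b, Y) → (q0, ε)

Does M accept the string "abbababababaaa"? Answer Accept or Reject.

Reject

(q0, abbababababaaa, $)
  read a, top $: go to q2, push W$ → (q2, bbababababaaa, W$)
  ε-move, top W: go to q1, push ε → (q1, bbababababaaa, $)
  ε-move, top $: go to q0, push $ → (q0, bbababababaaa, $)
  read b, top $: go to q2, push WV$ → (q2, bababababaaa, WV$)
  ε-move, top W: go to q1, push ε → (q1, bababababaaa, V$)
  read b, top V: go to q2, push ε → (q2, ababababaaa, $)
  ε-move, top $: go to q0, push V$ → (q0, ababababaaa, V$)
  read a, top V: go to q2, push YV → (q2, babababaaa, YV$)
  read b, top Y: go to q0, push ε → (q0, abababaaa, V$)
  read a, top V: go to q2, push YV → (q2, bababaaa, YV$)
  read b, top Y: go to q0, push ε → (q0, ababaaa, V$)
  read a, top V: go to q2, push YV → (q2, babaaa, YV$)
  read b, top Y: go to q0, push ε → (q0, abaaa, V$)
  read a, top V: go to q2, push YV → (q2, baaa, YV$)
  read b, top Y: go to q0, push ε → (q0, aaa, V$)
  read a, top V: go to q2, push YV → (q2, aa, YV$)
No transition applies at (q2, aa, YV$); input not fully consumed.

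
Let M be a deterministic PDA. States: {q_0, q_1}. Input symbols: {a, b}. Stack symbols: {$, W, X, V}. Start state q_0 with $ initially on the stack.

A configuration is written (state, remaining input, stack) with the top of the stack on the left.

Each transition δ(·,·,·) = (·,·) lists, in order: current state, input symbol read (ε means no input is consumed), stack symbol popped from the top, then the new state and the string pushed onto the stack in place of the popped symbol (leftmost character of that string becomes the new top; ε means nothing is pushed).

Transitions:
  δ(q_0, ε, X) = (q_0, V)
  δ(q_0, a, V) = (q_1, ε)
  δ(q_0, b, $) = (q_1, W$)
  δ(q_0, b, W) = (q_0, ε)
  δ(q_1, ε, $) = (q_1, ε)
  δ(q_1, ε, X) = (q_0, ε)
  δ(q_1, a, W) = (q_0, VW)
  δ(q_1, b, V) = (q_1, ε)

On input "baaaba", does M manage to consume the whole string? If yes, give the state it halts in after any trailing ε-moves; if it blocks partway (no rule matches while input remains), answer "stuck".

(q_0, baaaba, $) ⊢ (q_1, aaaba, W$) ⊢ (q_0, aaba, VW$) ⊢ (q_1, aba, W$) ⊢ (q_0, ba, VW$)
No transition for (q_0, b, top V); M blocks with input ba remaining.

stuck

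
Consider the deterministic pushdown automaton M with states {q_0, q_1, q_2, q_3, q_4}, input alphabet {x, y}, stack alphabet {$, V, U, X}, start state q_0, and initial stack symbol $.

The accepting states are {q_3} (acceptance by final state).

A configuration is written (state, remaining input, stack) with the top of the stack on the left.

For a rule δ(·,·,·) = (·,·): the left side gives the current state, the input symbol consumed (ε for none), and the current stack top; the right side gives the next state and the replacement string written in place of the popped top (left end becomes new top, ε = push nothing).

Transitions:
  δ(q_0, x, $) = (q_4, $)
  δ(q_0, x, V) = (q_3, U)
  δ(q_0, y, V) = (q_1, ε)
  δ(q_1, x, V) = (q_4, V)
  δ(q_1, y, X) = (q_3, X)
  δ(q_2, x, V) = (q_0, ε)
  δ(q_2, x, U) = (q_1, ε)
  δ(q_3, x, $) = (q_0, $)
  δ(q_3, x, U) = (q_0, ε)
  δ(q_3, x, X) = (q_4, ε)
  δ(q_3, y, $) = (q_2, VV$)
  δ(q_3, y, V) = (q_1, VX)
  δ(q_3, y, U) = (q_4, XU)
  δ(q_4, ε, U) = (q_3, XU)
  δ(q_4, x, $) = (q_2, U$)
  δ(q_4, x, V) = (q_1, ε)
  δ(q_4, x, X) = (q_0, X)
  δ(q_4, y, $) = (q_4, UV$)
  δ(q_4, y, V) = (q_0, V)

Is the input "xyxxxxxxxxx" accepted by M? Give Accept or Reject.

(q_0, xyxxxxxxxxx, $) ⊢ (q_4, yxxxxxxxxx, $) ⊢ (q_4, xxxxxxxxx, UV$) ⊢ (q_3, xxxxxxxxx, XUV$) ⊢ (q_4, xxxxxxxx, UV$) ⊢ (q_3, xxxxxxxx, XUV$) ⊢ (q_4, xxxxxxx, UV$) ⊢ (q_3, xxxxxxx, XUV$) ⊢ (q_4, xxxxxx, UV$) ⊢ (q_3, xxxxxx, XUV$) ⊢ (q_4, xxxxx, UV$) ⊢ (q_3, xxxxx, XUV$) ⊢ (q_4, xxxx, UV$) ⊢ (q_3, xxxx, XUV$) ⊢ (q_4, xxx, UV$) ⊢ (q_3, xxx, XUV$) ⊢ (q_4, xx, UV$) ⊢ (q_3, xx, XUV$) ⊢ (q_4, x, UV$) ⊢ (q_3, x, XUV$) ⊢ (q_4, ε, UV$) ⊢ (q_3, ε, XUV$)
All input consumed; state q_3 ∈ F.

Accept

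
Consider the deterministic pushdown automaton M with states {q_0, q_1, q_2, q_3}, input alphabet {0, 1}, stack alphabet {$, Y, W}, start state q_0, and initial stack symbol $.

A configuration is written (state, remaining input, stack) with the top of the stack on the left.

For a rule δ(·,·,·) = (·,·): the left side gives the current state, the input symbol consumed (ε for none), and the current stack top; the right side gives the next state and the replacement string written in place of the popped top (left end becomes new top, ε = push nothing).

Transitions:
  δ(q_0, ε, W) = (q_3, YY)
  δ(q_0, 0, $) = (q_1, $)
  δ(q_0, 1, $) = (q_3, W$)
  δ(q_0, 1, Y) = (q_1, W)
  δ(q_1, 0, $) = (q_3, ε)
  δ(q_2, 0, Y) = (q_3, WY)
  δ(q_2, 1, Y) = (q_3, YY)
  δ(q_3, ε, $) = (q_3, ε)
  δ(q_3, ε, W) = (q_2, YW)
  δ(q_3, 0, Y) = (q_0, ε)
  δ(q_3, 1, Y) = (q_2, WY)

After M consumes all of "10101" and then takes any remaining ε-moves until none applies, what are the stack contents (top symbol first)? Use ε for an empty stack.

WWYW$

(q_0, 10101, $)
  read 1, top $: go to q_3, push W$ → (q_3, 0101, W$)
  ε-move, top W: go to q_2, push YW → (q_2, 0101, YW$)
  read 0, top Y: go to q_3, push WY → (q_3, 101, WYW$)
  ε-move, top W: go to q_2, push YW → (q_2, 101, YWYW$)
  read 1, top Y: go to q_3, push YY → (q_3, 01, YYWYW$)
  read 0, top Y: go to q_0, push ε → (q_0, 1, YWYW$)
  read 1, top Y: go to q_1, push W → (q_1, ε, WWYW$)
All input consumed in state q_1 with stack WWYW$.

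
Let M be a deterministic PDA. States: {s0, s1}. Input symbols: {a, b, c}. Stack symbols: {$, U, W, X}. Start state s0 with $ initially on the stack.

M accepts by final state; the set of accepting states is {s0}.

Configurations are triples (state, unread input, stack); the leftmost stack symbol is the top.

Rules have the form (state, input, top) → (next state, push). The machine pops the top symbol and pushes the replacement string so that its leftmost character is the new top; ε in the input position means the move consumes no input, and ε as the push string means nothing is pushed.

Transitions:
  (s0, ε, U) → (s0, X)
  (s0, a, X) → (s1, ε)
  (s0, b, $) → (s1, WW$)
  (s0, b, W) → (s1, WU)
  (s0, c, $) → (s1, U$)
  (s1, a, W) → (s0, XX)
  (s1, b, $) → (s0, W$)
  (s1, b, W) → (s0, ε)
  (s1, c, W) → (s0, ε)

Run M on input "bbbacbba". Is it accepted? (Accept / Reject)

Reject

(s0, bbbacbba, $) ⊢ (s1, bbacbba, WW$) ⊢ (s0, bacbba, W$) ⊢ (s1, acbba, WU$) ⊢ (s0, cbba, XXU$)
No transition applies at (s0, cbba, XXU$); input not fully consumed.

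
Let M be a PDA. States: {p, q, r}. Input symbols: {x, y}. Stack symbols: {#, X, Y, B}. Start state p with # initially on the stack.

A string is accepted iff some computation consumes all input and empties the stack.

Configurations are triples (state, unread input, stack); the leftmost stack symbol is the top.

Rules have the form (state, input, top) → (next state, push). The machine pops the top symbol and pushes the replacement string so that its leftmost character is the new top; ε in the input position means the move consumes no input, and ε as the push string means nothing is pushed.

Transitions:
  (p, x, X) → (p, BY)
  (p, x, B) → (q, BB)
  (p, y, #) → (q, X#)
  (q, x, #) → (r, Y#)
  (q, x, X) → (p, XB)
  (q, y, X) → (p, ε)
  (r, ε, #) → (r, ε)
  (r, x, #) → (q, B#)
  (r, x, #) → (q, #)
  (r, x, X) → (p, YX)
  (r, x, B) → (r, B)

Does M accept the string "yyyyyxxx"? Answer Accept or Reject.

Reject

No computation consumes all input and empties the stack.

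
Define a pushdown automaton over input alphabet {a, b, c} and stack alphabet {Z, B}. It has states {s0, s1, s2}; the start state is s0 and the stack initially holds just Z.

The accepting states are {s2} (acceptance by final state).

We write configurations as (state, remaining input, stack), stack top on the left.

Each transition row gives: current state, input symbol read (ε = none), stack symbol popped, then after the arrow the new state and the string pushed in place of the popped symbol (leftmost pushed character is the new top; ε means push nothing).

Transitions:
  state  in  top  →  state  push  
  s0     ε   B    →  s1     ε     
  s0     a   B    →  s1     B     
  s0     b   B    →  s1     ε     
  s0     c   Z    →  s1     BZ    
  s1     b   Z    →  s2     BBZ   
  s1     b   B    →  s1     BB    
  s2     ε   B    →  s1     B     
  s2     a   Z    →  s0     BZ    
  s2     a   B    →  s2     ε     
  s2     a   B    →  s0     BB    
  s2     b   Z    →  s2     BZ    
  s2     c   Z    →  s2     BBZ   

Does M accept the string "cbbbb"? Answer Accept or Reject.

No computation consumes all input and reaches a final state.

Reject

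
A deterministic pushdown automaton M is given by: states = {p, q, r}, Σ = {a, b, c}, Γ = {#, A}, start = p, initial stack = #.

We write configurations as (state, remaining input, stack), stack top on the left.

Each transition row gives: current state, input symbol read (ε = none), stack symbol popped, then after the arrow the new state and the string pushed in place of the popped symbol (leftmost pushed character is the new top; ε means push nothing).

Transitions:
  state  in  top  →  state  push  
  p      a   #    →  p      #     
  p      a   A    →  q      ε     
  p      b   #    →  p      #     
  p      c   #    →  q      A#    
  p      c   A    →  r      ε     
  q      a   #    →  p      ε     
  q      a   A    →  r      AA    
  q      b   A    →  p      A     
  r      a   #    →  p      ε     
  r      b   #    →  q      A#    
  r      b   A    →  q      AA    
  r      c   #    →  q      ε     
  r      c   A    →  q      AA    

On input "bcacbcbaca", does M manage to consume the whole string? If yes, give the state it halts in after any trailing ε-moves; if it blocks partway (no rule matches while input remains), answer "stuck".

r

(p, bcacbcbaca, #)
  read b, top #: go to p, push # → (p, cacbcbaca, #)
  read c, top #: go to q, push A# → (q, acbcbaca, A#)
  read a, top A: go to r, push AA → (r, cbcbaca, AA#)
  read c, top A: go to q, push AA → (q, bcbaca, AAA#)
  read b, top A: go to p, push A → (p, cbaca, AAA#)
  read c, top A: go to r, push ε → (r, baca, AA#)
  read b, top A: go to q, push AA → (q, aca, AAA#)
  read a, top A: go to r, push AA → (r, ca, AAAA#)
  read c, top A: go to q, push AA → (q, a, AAAAA#)
  read a, top A: go to r, push AA → (r, ε, AAAAAA#)
All input consumed; M is in state r.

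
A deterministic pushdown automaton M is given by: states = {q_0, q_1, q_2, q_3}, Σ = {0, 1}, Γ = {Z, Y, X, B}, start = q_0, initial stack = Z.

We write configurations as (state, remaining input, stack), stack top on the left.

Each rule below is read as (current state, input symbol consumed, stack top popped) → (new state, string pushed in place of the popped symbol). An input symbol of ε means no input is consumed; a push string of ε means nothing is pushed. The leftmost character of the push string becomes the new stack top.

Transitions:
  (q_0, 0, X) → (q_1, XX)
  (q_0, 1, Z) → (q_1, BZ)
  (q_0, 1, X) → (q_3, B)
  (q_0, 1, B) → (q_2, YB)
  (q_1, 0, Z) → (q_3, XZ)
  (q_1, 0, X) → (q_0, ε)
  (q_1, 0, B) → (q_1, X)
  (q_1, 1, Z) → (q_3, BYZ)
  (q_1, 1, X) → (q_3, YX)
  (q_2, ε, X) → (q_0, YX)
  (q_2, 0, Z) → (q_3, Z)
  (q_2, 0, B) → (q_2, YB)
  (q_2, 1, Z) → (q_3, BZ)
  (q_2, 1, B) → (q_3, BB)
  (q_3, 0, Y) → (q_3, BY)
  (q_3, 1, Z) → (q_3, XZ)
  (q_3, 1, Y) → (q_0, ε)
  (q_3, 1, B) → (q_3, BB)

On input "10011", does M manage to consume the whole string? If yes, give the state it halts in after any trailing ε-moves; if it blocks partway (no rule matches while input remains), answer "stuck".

stuck

(q_0, 10011, Z)
  read 1, top Z: go to q_1, push BZ → (q_1, 0011, BZ)
  read 0, top B: go to q_1, push X → (q_1, 011, XZ)
  read 0, top X: go to q_0, push ε → (q_0, 11, Z)
  read 1, top Z: go to q_1, push BZ → (q_1, 1, BZ)
No transition for (q_1, 1, top B); M blocks with input 1 remaining.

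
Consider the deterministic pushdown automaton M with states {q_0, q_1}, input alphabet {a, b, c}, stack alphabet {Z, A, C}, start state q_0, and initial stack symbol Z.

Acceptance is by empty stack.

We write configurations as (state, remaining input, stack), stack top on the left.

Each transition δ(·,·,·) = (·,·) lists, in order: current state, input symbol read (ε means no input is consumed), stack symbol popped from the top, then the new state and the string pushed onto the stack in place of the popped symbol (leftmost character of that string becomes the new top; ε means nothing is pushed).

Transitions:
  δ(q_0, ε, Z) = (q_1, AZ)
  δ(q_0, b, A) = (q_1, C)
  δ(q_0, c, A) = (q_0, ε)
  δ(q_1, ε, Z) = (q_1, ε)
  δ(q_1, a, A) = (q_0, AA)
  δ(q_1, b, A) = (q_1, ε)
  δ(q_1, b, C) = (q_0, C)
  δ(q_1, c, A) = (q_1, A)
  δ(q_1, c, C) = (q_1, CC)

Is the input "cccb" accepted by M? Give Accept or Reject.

Accept

(q_0, cccb, Z)
  ε-move, top Z: go to q_1, push AZ → (q_1, cccb, AZ)
  read c, top A: go to q_1, push A → (q_1, ccb, AZ)
  read c, top A: go to q_1, push A → (q_1, cb, AZ)
  read c, top A: go to q_1, push A → (q_1, b, AZ)
  read b, top A: go to q_1, push ε → (q_1, ε, Z)
  ε-move, top Z: go to q_1, push ε → (q_1, ε, ε)
All input consumed and the stack is empty.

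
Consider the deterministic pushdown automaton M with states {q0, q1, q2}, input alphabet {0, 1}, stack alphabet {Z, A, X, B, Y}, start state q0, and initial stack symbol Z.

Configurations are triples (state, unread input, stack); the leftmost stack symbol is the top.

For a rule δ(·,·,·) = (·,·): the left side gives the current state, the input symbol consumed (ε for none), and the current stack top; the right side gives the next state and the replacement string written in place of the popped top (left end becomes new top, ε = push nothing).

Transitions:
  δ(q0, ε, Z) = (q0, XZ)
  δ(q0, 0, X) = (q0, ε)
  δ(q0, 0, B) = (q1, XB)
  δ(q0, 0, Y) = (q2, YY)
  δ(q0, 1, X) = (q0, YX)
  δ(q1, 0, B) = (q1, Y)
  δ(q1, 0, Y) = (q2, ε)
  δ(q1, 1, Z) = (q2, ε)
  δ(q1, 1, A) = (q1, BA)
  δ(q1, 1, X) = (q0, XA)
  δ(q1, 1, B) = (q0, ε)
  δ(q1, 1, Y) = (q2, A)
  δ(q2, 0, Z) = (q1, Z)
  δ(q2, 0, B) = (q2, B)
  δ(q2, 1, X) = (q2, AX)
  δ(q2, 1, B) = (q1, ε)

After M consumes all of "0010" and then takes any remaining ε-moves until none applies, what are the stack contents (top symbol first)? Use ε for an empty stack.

(q0, 0010, Z)
  ε-move, top Z: go to q0, push XZ → (q0, 0010, XZ)
  read 0, top X: go to q0, push ε → (q0, 010, Z)
  ε-move, top Z: go to q0, push XZ → (q0, 010, XZ)
  read 0, top X: go to q0, push ε → (q0, 10, Z)
  ε-move, top Z: go to q0, push XZ → (q0, 10, XZ)
  read 1, top X: go to q0, push YX → (q0, 0, YXZ)
  read 0, top Y: go to q2, push YY → (q2, ε, YYXZ)
All input consumed in state q2 with stack YYXZ.

YYXZ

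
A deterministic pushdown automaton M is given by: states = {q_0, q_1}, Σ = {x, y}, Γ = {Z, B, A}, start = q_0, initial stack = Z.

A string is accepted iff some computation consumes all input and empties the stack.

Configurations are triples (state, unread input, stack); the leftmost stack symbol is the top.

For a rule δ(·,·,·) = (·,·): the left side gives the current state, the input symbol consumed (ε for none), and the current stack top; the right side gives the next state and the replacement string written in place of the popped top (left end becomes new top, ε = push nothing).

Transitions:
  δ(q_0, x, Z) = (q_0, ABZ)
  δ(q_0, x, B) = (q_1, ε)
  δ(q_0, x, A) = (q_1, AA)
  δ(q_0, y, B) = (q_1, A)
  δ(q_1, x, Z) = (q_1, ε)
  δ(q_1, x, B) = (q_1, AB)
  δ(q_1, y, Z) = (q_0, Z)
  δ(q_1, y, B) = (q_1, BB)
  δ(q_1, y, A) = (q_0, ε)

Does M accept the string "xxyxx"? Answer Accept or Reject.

(q_0, xxyxx, Z)
  read x, top Z: go to q_0, push ABZ → (q_0, xyxx, ABZ)
  read x, top A: go to q_1, push AA → (q_1, yxx, AABZ)
  read y, top A: go to q_0, push ε → (q_0, xx, ABZ)
  read x, top A: go to q_1, push AA → (q_1, x, AABZ)
No transition applies at (q_1, x, AABZ); input not fully consumed.

Reject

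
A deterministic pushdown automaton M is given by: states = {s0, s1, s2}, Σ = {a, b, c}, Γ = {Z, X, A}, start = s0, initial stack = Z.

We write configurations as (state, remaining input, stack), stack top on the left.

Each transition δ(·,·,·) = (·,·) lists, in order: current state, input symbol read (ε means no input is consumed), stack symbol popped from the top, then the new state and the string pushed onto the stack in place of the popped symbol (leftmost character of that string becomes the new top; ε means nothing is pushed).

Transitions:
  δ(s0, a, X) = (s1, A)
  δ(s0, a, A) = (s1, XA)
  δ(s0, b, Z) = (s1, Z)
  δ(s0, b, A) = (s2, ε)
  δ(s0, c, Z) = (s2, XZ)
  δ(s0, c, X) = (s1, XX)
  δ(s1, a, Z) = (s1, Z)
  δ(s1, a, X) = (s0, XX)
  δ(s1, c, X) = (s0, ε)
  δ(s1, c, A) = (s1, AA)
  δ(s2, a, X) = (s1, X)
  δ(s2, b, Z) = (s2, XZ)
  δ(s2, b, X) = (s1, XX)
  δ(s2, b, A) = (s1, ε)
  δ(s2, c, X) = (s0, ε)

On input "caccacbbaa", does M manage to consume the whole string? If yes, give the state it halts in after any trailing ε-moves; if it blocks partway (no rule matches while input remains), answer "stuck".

stuck

(s0, caccacbbaa, Z)
  read c, top Z: go to s2, push XZ → (s2, accacbbaa, XZ)
  read a, top X: go to s1, push X → (s1, ccacbbaa, XZ)
  read c, top X: go to s0, push ε → (s0, cacbbaa, Z)
  read c, top Z: go to s2, push XZ → (s2, acbbaa, XZ)
  read a, top X: go to s1, push X → (s1, cbbaa, XZ)
  read c, top X: go to s0, push ε → (s0, bbaa, Z)
  read b, top Z: go to s1, push Z → (s1, baa, Z)
No transition for (s1, b, top Z); M blocks with input baa remaining.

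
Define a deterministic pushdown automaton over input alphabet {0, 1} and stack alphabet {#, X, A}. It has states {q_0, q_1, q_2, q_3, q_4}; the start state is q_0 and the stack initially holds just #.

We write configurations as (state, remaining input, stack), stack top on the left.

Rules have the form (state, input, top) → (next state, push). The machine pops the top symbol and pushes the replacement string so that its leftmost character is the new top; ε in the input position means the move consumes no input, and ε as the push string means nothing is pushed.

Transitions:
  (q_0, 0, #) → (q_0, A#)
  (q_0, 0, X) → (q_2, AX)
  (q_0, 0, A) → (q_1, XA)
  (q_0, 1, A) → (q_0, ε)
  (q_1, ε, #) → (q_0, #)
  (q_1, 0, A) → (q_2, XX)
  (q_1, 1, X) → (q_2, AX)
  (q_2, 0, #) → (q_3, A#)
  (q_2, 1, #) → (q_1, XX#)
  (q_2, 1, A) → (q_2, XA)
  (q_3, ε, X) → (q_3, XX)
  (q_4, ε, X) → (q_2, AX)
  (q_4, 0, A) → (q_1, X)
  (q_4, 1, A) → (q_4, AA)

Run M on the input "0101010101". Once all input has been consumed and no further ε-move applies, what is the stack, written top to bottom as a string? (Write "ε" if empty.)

(q_0, 0101010101, #)
  read 0, top #: go to q_0, push A# → (q_0, 101010101, A#)
  read 1, top A: go to q_0, push ε → (q_0, 01010101, #)
  read 0, top #: go to q_0, push A# → (q_0, 1010101, A#)
  read 1, top A: go to q_0, push ε → (q_0, 010101, #)
  read 0, top #: go to q_0, push A# → (q_0, 10101, A#)
  read 1, top A: go to q_0, push ε → (q_0, 0101, #)
  read 0, top #: go to q_0, push A# → (q_0, 101, A#)
  read 1, top A: go to q_0, push ε → (q_0, 01, #)
  read 0, top #: go to q_0, push A# → (q_0, 1, A#)
  read 1, top A: go to q_0, push ε → (q_0, ε, #)
All input consumed in state q_0 with stack #.

#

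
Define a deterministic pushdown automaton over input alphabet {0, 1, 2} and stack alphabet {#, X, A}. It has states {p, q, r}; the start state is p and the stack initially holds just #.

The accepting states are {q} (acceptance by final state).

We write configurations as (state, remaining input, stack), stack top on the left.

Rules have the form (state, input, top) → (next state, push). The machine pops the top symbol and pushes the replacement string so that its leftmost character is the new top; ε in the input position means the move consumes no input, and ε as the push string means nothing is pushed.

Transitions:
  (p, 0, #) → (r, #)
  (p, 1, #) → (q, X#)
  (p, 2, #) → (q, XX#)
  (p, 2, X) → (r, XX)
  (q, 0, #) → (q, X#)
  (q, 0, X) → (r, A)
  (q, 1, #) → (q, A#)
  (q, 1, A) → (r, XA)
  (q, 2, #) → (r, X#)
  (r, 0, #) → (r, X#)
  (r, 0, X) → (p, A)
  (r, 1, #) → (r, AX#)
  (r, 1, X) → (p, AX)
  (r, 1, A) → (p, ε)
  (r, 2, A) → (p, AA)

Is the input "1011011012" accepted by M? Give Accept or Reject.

Accept

(p, 1011011012, #) ⊢ (q, 011011012, X#) ⊢ (r, 11011012, A#) ⊢ (p, 1011012, #) ⊢ (q, 011012, X#) ⊢ (r, 11012, A#) ⊢ (p, 1012, #) ⊢ (q, 012, X#) ⊢ (r, 12, A#) ⊢ (p, 2, #) ⊢ (q, ε, XX#)
All input consumed; state q ∈ F.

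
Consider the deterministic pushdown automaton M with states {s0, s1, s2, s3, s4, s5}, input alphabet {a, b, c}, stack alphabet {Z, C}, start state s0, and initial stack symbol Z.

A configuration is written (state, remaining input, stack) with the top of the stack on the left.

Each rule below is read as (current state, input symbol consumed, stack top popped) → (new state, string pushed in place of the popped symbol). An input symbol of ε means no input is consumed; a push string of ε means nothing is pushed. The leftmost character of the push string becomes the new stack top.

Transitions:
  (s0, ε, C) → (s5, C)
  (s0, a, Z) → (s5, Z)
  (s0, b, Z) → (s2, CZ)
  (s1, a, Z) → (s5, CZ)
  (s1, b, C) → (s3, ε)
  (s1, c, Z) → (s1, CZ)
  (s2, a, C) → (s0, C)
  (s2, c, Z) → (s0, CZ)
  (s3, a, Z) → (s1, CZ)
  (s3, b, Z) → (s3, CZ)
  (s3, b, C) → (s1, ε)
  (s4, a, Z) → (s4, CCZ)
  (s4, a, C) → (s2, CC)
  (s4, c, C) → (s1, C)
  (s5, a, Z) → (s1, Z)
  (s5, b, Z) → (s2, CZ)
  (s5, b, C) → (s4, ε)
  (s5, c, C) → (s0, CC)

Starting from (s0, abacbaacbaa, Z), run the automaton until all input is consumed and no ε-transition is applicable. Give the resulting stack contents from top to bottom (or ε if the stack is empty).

(s0, abacbaacbaa, Z)
  read a, top Z: go to s5, push Z → (s5, bacbaacbaa, Z)
  read b, top Z: go to s2, push CZ → (s2, acbaacbaa, CZ)
  read a, top C: go to s0, push C → (s0, cbaacbaa, CZ)
  ε-move, top C: go to s5, push C → (s5, cbaacbaa, CZ)
  read c, top C: go to s0, push CC → (s0, baacbaa, CCZ)
  ε-move, top C: go to s5, push C → (s5, baacbaa, CCZ)
  read b, top C: go to s4, push ε → (s4, aacbaa, CZ)
  read a, top C: go to s2, push CC → (s2, acbaa, CCZ)
  read a, top C: go to s0, push C → (s0, cbaa, CCZ)
  ε-move, top C: go to s5, push C → (s5, cbaa, CCZ)
  read c, top C: go to s0, push CC → (s0, baa, CCCZ)
  ε-move, top C: go to s5, push C → (s5, baa, CCCZ)
  read b, top C: go to s4, push ε → (s4, aa, CCZ)
  read a, top C: go to s2, push CC → (s2, a, CCCZ)
  read a, top C: go to s0, push C → (s0, ε, CCCZ)
  ε-move, top C: go to s5, push C → (s5, ε, CCCZ)
All input consumed in state s5 with stack CCCZ.

CCCZ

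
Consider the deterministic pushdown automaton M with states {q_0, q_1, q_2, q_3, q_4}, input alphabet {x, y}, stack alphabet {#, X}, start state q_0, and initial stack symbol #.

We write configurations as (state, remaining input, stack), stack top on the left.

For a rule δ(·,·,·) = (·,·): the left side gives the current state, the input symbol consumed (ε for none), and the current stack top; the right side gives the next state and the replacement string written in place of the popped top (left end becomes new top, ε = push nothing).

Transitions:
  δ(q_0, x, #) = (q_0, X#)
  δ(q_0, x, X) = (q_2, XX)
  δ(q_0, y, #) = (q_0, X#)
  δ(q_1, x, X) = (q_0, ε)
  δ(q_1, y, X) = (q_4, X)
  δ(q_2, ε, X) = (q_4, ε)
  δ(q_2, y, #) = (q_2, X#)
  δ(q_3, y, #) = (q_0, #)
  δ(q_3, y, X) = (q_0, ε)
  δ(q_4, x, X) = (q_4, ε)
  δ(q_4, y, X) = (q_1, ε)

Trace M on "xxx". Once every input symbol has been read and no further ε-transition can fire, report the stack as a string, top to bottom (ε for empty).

(q_0, xxx, #) ⊢ (q_0, xx, X#) ⊢ (q_2, x, XX#) ⊢ (q_4, x, X#) ⊢ (q_4, ε, #)
All input consumed in state q_4 with stack #.

#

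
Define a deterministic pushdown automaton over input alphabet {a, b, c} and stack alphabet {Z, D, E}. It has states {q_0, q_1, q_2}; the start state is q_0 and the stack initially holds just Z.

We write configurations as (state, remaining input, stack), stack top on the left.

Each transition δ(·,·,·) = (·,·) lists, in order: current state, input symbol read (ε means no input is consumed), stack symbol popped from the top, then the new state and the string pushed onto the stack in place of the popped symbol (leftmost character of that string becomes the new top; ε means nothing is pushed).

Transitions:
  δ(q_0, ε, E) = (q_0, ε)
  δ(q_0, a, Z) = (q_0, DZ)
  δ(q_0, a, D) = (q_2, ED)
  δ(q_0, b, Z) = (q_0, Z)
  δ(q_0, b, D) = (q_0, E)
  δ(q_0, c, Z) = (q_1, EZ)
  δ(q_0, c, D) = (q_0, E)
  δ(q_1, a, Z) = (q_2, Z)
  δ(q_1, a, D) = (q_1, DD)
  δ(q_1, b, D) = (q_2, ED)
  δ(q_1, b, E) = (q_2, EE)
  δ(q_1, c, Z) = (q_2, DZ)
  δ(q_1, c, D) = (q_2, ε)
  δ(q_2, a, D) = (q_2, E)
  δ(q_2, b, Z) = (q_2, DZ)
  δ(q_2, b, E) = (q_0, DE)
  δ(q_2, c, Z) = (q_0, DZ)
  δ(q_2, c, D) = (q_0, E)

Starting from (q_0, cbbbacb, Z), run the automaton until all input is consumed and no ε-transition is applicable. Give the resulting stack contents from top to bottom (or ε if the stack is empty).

(q_0, cbbbacb, Z)
  read c, top Z: go to q_1, push EZ → (q_1, bbbacb, EZ)
  read b, top E: go to q_2, push EE → (q_2, bbacb, EEZ)
  read b, top E: go to q_0, push DE → (q_0, bacb, DEEZ)
  read b, top D: go to q_0, push E → (q_0, acb, EEEZ)
  ε-move, top E: go to q_0, push ε → (q_0, acb, EEZ)
  ε-move, top E: go to q_0, push ε → (q_0, acb, EZ)
  ε-move, top E: go to q_0, push ε → (q_0, acb, Z)
  read a, top Z: go to q_0, push DZ → (q_0, cb, DZ)
  read c, top D: go to q_0, push E → (q_0, b, EZ)
  ε-move, top E: go to q_0, push ε → (q_0, b, Z)
  read b, top Z: go to q_0, push Z → (q_0, ε, Z)
All input consumed in state q_0 with stack Z.

Z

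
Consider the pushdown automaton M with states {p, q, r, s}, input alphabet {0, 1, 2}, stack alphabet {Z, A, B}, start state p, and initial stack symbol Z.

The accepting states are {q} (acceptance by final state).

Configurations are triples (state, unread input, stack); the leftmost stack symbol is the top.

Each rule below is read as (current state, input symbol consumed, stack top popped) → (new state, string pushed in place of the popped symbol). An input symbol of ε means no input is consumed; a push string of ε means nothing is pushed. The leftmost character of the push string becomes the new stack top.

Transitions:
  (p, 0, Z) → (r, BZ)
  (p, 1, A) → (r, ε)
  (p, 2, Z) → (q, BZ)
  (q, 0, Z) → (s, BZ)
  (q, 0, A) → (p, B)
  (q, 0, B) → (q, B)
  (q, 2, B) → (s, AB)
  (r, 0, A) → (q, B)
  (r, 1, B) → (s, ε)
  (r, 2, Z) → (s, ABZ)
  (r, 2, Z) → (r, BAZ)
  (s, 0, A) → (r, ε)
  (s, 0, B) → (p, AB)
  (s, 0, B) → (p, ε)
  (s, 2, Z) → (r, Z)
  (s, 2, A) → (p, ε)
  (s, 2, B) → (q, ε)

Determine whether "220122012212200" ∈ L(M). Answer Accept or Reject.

Accept

One accepting computation: (p, 220122012212200, Z) ⊢ (q, 20122012212200, BZ) ⊢ (s, 0122012212200, ABZ) ⊢ (r, 122012212200, BZ) ⊢ (s, 22012212200, Z) ⊢ (r, 2012212200, Z) ⊢ (s, 012212200, ABZ) ⊢ (r, 12212200, BZ) ⊢ (s, 2212200, Z) ⊢ (r, 212200, Z) ⊢ (r, 12200, BAZ) ⊢ (s, 2200, AZ) ⊢ (p, 200, Z) ⊢ (q, 00, BZ) ⊢ (q, 0, BZ) ⊢ (q, ε, BZ)
All input consumed and state q ∈ F.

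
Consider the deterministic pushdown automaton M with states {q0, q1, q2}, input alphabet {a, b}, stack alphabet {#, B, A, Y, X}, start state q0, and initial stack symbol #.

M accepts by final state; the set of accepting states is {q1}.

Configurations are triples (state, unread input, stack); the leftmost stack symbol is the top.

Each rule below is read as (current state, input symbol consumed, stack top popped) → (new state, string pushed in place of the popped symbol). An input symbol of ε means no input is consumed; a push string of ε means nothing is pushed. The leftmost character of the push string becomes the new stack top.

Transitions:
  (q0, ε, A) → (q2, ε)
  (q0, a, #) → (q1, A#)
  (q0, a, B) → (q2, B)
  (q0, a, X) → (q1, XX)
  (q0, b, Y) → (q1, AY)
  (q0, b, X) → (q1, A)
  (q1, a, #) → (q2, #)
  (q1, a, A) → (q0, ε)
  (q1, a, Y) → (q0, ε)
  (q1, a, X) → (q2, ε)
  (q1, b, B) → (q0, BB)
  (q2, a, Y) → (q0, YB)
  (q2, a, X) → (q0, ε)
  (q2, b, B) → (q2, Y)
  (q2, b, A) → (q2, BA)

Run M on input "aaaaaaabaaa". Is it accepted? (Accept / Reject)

(q0, aaaaaaabaaa, #) ⊢ (q1, aaaaaabaaa, A#) ⊢ (q0, aaaaabaaa, #) ⊢ (q1, aaaabaaa, A#) ⊢ (q0, aaabaaa, #) ⊢ (q1, aabaaa, A#) ⊢ (q0, abaaa, #) ⊢ (q1, baaa, A#)
No transition applies at (q1, baaa, A#); input not fully consumed.

Reject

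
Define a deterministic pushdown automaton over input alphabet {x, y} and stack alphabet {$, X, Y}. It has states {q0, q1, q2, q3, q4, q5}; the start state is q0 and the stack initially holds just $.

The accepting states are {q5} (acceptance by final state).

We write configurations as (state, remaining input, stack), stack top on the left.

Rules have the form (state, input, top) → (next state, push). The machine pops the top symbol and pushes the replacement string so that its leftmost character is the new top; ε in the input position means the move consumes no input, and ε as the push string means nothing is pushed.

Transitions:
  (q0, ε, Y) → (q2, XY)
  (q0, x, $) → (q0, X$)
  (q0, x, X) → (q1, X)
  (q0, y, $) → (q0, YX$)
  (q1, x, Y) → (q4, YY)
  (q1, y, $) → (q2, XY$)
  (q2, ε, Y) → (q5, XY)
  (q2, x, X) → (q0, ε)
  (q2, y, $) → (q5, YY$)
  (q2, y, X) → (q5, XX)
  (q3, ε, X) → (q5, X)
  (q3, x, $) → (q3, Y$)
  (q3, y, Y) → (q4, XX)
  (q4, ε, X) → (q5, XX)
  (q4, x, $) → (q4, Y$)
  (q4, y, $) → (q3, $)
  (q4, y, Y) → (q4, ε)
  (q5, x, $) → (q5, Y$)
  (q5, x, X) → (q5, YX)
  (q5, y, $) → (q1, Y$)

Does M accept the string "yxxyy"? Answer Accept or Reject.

Reject

(q0, yxxyy, $)
  read y, top $: go to q0, push YX$ → (q0, xxyy, YX$)
  ε-move, top Y: go to q2, push XY → (q2, xxyy, XYX$)
  read x, top X: go to q0, push ε → (q0, xyy, YX$)
  ε-move, top Y: go to q2, push XY → (q2, xyy, XYX$)
  read x, top X: go to q0, push ε → (q0, yy, YX$)
  ε-move, top Y: go to q2, push XY → (q2, yy, XYX$)
  read y, top X: go to q5, push XX → (q5, y, XXYX$)
No transition applies at (q5, y, XXYX$); input not fully consumed.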